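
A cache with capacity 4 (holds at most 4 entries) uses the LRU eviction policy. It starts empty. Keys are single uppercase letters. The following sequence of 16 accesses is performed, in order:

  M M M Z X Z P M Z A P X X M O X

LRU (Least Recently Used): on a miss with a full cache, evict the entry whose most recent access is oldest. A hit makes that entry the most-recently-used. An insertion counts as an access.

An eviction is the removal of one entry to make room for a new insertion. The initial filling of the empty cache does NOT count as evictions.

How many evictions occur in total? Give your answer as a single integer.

Answer: 4

Derivation:
LRU simulation (capacity=4):
  1. access M: MISS. Cache (LRU->MRU): [M]
  2. access M: HIT. Cache (LRU->MRU): [M]
  3. access M: HIT. Cache (LRU->MRU): [M]
  4. access Z: MISS. Cache (LRU->MRU): [M Z]
  5. access X: MISS. Cache (LRU->MRU): [M Z X]
  6. access Z: HIT. Cache (LRU->MRU): [M X Z]
  7. access P: MISS. Cache (LRU->MRU): [M X Z P]
  8. access M: HIT. Cache (LRU->MRU): [X Z P M]
  9. access Z: HIT. Cache (LRU->MRU): [X P M Z]
  10. access A: MISS, evict X. Cache (LRU->MRU): [P M Z A]
  11. access P: HIT. Cache (LRU->MRU): [M Z A P]
  12. access X: MISS, evict M. Cache (LRU->MRU): [Z A P X]
  13. access X: HIT. Cache (LRU->MRU): [Z A P X]
  14. access M: MISS, evict Z. Cache (LRU->MRU): [A P X M]
  15. access O: MISS, evict A. Cache (LRU->MRU): [P X M O]
  16. access X: HIT. Cache (LRU->MRU): [P M O X]
Total: 8 hits, 8 misses, 4 evictions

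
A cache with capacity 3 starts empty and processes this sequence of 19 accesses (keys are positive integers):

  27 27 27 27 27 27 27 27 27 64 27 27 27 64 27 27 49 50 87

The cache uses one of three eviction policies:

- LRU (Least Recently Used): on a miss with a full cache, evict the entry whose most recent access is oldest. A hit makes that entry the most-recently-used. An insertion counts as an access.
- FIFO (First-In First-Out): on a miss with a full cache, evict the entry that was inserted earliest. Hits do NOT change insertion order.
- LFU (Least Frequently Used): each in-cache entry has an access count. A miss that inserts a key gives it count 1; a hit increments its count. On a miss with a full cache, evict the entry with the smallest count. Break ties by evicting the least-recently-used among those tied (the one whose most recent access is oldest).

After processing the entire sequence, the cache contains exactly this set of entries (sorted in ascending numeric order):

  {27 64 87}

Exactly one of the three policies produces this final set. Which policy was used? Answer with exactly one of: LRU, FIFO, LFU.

Simulating under each policy and comparing final sets:
  LRU: final set = {49 50 87} -> differs
  FIFO: final set = {49 50 87} -> differs
  LFU: final set = {27 64 87} -> MATCHES target
Only LFU produces the target set.

Answer: LFU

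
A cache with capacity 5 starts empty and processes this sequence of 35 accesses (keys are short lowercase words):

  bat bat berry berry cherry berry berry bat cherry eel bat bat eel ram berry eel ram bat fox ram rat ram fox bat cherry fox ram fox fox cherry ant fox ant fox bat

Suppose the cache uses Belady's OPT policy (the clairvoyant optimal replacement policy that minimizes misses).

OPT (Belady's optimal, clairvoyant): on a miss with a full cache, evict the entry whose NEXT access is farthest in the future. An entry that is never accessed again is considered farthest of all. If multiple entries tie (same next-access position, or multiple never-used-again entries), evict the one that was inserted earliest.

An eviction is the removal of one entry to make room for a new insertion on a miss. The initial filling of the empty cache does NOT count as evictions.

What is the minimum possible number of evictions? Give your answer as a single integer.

OPT (Belady) simulation (capacity=5):
  1. access bat: MISS. Cache: [bat]
  2. access bat: HIT. Next use of bat: step 8. Cache: [bat]
  3. access berry: MISS. Cache: [bat berry]
  4. access berry: HIT. Next use of berry: step 6. Cache: [bat berry]
  5. access cherry: MISS. Cache: [bat berry cherry]
  6. access berry: HIT. Next use of berry: step 7. Cache: [bat berry cherry]
  7. access berry: HIT. Next use of berry: step 15. Cache: [bat berry cherry]
  8. access bat: HIT. Next use of bat: step 11. Cache: [bat berry cherry]
  9. access cherry: HIT. Next use of cherry: step 25. Cache: [bat berry cherry]
  10. access eel: MISS. Cache: [bat berry cherry eel]
  11. access bat: HIT. Next use of bat: step 12. Cache: [bat berry cherry eel]
  12. access bat: HIT. Next use of bat: step 18. Cache: [bat berry cherry eel]
  13. access eel: HIT. Next use of eel: step 16. Cache: [bat berry cherry eel]
  14. access ram: MISS. Cache: [bat berry cherry eel ram]
  15. access berry: HIT. Next use of berry: never. Cache: [bat berry cherry eel ram]
  16. access eel: HIT. Next use of eel: never. Cache: [bat berry cherry eel ram]
  17. access ram: HIT. Next use of ram: step 20. Cache: [bat berry cherry eel ram]
  18. access bat: HIT. Next use of bat: step 24. Cache: [bat berry cherry eel ram]
  19. access fox: MISS, evict berry (next use: never). Cache: [bat cherry eel ram fox]
  20. access ram: HIT. Next use of ram: step 22. Cache: [bat cherry eel ram fox]
  21. access rat: MISS, evict eel (next use: never). Cache: [bat cherry ram fox rat]
  22. access ram: HIT. Next use of ram: step 27. Cache: [bat cherry ram fox rat]
  23. access fox: HIT. Next use of fox: step 26. Cache: [bat cherry ram fox rat]
  24. access bat: HIT. Next use of bat: step 35. Cache: [bat cherry ram fox rat]
  25. access cherry: HIT. Next use of cherry: step 30. Cache: [bat cherry ram fox rat]
  26. access fox: HIT. Next use of fox: step 28. Cache: [bat cherry ram fox rat]
  27. access ram: HIT. Next use of ram: never. Cache: [bat cherry ram fox rat]
  28. access fox: HIT. Next use of fox: step 29. Cache: [bat cherry ram fox rat]
  29. access fox: HIT. Next use of fox: step 32. Cache: [bat cherry ram fox rat]
  30. access cherry: HIT. Next use of cherry: never. Cache: [bat cherry ram fox rat]
  31. access ant: MISS, evict cherry (next use: never). Cache: [bat ram fox rat ant]
  32. access fox: HIT. Next use of fox: step 34. Cache: [bat ram fox rat ant]
  33. access ant: HIT. Next use of ant: never. Cache: [bat ram fox rat ant]
  34. access fox: HIT. Next use of fox: never. Cache: [bat ram fox rat ant]
  35. access bat: HIT. Next use of bat: never. Cache: [bat ram fox rat ant]
Total: 27 hits, 8 misses, 3 evictions

Answer: 3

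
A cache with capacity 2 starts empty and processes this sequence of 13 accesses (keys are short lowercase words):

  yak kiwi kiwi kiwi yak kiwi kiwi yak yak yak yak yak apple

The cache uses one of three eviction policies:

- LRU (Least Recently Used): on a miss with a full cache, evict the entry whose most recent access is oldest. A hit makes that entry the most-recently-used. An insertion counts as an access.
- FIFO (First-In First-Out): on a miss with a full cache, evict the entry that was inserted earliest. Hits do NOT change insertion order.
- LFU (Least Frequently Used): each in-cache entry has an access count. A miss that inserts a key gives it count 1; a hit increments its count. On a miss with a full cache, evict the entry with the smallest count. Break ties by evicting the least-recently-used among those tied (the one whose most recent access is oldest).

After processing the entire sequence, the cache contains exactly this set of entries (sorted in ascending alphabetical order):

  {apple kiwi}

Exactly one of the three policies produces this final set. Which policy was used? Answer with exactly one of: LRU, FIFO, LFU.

Answer: FIFO

Derivation:
Simulating under each policy and comparing final sets:
  LRU: final set = {apple yak} -> differs
  FIFO: final set = {apple kiwi} -> MATCHES target
  LFU: final set = {apple yak} -> differs
Only FIFO produces the target set.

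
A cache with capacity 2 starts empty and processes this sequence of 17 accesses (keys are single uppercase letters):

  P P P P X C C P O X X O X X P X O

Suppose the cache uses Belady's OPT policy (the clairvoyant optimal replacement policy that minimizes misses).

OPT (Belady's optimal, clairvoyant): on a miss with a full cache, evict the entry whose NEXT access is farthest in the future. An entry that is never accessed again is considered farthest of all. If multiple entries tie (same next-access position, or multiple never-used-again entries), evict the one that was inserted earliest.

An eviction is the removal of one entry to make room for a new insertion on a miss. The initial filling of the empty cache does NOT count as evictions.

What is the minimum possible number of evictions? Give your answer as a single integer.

Answer: 5

Derivation:
OPT (Belady) simulation (capacity=2):
  1. access P: MISS. Cache: [P]
  2. access P: HIT. Next use of P: step 3. Cache: [P]
  3. access P: HIT. Next use of P: step 4. Cache: [P]
  4. access P: HIT. Next use of P: step 8. Cache: [P]
  5. access X: MISS. Cache: [P X]
  6. access C: MISS, evict X (next use: step 10). Cache: [P C]
  7. access C: HIT. Next use of C: never. Cache: [P C]
  8. access P: HIT. Next use of P: step 15. Cache: [P C]
  9. access O: MISS, evict C (next use: never). Cache: [P O]
  10. access X: MISS, evict P (next use: step 15). Cache: [O X]
  11. access X: HIT. Next use of X: step 13. Cache: [O X]
  12. access O: HIT. Next use of O: step 17. Cache: [O X]
  13. access X: HIT. Next use of X: step 14. Cache: [O X]
  14. access X: HIT. Next use of X: step 16. Cache: [O X]
  15. access P: MISS, evict O (next use: step 17). Cache: [X P]
  16. access X: HIT. Next use of X: never. Cache: [X P]
  17. access O: MISS, evict X (next use: never). Cache: [P O]
Total: 10 hits, 7 misses, 5 evictions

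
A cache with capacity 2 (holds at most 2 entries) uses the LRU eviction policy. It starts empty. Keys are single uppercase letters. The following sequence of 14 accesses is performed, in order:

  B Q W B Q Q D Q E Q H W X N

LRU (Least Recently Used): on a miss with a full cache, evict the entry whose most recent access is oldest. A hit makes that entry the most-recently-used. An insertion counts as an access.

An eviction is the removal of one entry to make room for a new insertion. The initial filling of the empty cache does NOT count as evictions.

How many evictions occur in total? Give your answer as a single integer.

LRU simulation (capacity=2):
  1. access B: MISS. Cache (LRU->MRU): [B]
  2. access Q: MISS. Cache (LRU->MRU): [B Q]
  3. access W: MISS, evict B. Cache (LRU->MRU): [Q W]
  4. access B: MISS, evict Q. Cache (LRU->MRU): [W B]
  5. access Q: MISS, evict W. Cache (LRU->MRU): [B Q]
  6. access Q: HIT. Cache (LRU->MRU): [B Q]
  7. access D: MISS, evict B. Cache (LRU->MRU): [Q D]
  8. access Q: HIT. Cache (LRU->MRU): [D Q]
  9. access E: MISS, evict D. Cache (LRU->MRU): [Q E]
  10. access Q: HIT. Cache (LRU->MRU): [E Q]
  11. access H: MISS, evict E. Cache (LRU->MRU): [Q H]
  12. access W: MISS, evict Q. Cache (LRU->MRU): [H W]
  13. access X: MISS, evict H. Cache (LRU->MRU): [W X]
  14. access N: MISS, evict W. Cache (LRU->MRU): [X N]
Total: 3 hits, 11 misses, 9 evictions

Answer: 9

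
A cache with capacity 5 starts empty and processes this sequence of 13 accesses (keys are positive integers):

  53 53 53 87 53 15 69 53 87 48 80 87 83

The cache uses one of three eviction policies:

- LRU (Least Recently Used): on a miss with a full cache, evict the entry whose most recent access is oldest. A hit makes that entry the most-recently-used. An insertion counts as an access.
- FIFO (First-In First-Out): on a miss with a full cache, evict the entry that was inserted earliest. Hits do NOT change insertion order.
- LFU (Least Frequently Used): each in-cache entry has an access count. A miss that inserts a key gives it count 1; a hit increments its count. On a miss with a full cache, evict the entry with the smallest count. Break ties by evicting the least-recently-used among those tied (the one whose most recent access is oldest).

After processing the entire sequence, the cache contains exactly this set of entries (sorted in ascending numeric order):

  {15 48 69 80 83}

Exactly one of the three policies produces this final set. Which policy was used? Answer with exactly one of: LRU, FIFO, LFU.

Simulating under each policy and comparing final sets:
  LRU: final set = {48 53 80 83 87} -> differs
  FIFO: final set = {15 48 69 80 83} -> MATCHES target
  LFU: final set = {48 53 80 83 87} -> differs
Only FIFO produces the target set.

Answer: FIFO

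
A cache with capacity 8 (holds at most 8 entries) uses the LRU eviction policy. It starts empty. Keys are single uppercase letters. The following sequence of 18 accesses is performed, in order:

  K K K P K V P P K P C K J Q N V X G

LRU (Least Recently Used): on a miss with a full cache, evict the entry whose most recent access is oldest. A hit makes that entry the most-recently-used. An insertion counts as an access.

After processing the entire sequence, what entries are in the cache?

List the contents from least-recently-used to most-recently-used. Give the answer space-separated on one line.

Answer: C K J Q N V X G

Derivation:
LRU simulation (capacity=8):
  1. access K: MISS. Cache (LRU->MRU): [K]
  2. access K: HIT. Cache (LRU->MRU): [K]
  3. access K: HIT. Cache (LRU->MRU): [K]
  4. access P: MISS. Cache (LRU->MRU): [K P]
  5. access K: HIT. Cache (LRU->MRU): [P K]
  6. access V: MISS. Cache (LRU->MRU): [P K V]
  7. access P: HIT. Cache (LRU->MRU): [K V P]
  8. access P: HIT. Cache (LRU->MRU): [K V P]
  9. access K: HIT. Cache (LRU->MRU): [V P K]
  10. access P: HIT. Cache (LRU->MRU): [V K P]
  11. access C: MISS. Cache (LRU->MRU): [V K P C]
  12. access K: HIT. Cache (LRU->MRU): [V P C K]
  13. access J: MISS. Cache (LRU->MRU): [V P C K J]
  14. access Q: MISS. Cache (LRU->MRU): [V P C K J Q]
  15. access N: MISS. Cache (LRU->MRU): [V P C K J Q N]
  16. access V: HIT. Cache (LRU->MRU): [P C K J Q N V]
  17. access X: MISS. Cache (LRU->MRU): [P C K J Q N V X]
  18. access G: MISS, evict P. Cache (LRU->MRU): [C K J Q N V X G]
Total: 9 hits, 9 misses, 1 evictions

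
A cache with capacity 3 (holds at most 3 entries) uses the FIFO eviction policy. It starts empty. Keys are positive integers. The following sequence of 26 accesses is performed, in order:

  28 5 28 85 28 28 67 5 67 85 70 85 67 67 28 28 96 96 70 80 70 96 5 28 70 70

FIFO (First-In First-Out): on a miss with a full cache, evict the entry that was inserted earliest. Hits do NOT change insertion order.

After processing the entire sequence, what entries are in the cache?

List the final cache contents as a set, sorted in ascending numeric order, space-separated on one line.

Answer: 5 28 70

Derivation:
FIFO simulation (capacity=3):
  1. access 28: MISS. Cache (old->new): [28]
  2. access 5: MISS. Cache (old->new): [28 5]
  3. access 28: HIT. Cache (old->new): [28 5]
  4. access 85: MISS. Cache (old->new): [28 5 85]
  5. access 28: HIT. Cache (old->new): [28 5 85]
  6. access 28: HIT. Cache (old->new): [28 5 85]
  7. access 67: MISS, evict 28. Cache (old->new): [5 85 67]
  8. access 5: HIT. Cache (old->new): [5 85 67]
  9. access 67: HIT. Cache (old->new): [5 85 67]
  10. access 85: HIT. Cache (old->new): [5 85 67]
  11. access 70: MISS, evict 5. Cache (old->new): [85 67 70]
  12. access 85: HIT. Cache (old->new): [85 67 70]
  13. access 67: HIT. Cache (old->new): [85 67 70]
  14. access 67: HIT. Cache (old->new): [85 67 70]
  15. access 28: MISS, evict 85. Cache (old->new): [67 70 28]
  16. access 28: HIT. Cache (old->new): [67 70 28]
  17. access 96: MISS, evict 67. Cache (old->new): [70 28 96]
  18. access 96: HIT. Cache (old->new): [70 28 96]
  19. access 70: HIT. Cache (old->new): [70 28 96]
  20. access 80: MISS, evict 70. Cache (old->new): [28 96 80]
  21. access 70: MISS, evict 28. Cache (old->new): [96 80 70]
  22. access 96: HIT. Cache (old->new): [96 80 70]
  23. access 5: MISS, evict 96. Cache (old->new): [80 70 5]
  24. access 28: MISS, evict 80. Cache (old->new): [70 5 28]
  25. access 70: HIT. Cache (old->new): [70 5 28]
  26. access 70: HIT. Cache (old->new): [70 5 28]
Total: 15 hits, 11 misses, 8 evictions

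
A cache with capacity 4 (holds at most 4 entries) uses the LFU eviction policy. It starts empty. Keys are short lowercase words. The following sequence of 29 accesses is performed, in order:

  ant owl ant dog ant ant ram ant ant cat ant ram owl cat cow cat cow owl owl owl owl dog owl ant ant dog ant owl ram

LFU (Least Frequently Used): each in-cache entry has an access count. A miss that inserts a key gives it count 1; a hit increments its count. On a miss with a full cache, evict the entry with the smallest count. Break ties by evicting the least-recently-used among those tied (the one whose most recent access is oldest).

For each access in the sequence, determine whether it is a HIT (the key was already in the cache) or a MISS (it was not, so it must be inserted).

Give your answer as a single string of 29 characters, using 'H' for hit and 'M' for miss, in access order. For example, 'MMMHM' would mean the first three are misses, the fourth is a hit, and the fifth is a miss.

Answer: MMHMHHMHHMHHMHMHHMHHHMHHHHHHM

Derivation:
LFU simulation (capacity=4):
  1. access ant: MISS. Cache: [ant(c=1)]
  2. access owl: MISS. Cache: [ant(c=1) owl(c=1)]
  3. access ant: HIT, count now 2. Cache: [owl(c=1) ant(c=2)]
  4. access dog: MISS. Cache: [owl(c=1) dog(c=1) ant(c=2)]
  5. access ant: HIT, count now 3. Cache: [owl(c=1) dog(c=1) ant(c=3)]
  6. access ant: HIT, count now 4. Cache: [owl(c=1) dog(c=1) ant(c=4)]
  7. access ram: MISS. Cache: [owl(c=1) dog(c=1) ram(c=1) ant(c=4)]
  8. access ant: HIT, count now 5. Cache: [owl(c=1) dog(c=1) ram(c=1) ant(c=5)]
  9. access ant: HIT, count now 6. Cache: [owl(c=1) dog(c=1) ram(c=1) ant(c=6)]
  10. access cat: MISS, evict owl(c=1). Cache: [dog(c=1) ram(c=1) cat(c=1) ant(c=6)]
  11. access ant: HIT, count now 7. Cache: [dog(c=1) ram(c=1) cat(c=1) ant(c=7)]
  12. access ram: HIT, count now 2. Cache: [dog(c=1) cat(c=1) ram(c=2) ant(c=7)]
  13. access owl: MISS, evict dog(c=1). Cache: [cat(c=1) owl(c=1) ram(c=2) ant(c=7)]
  14. access cat: HIT, count now 2. Cache: [owl(c=1) ram(c=2) cat(c=2) ant(c=7)]
  15. access cow: MISS, evict owl(c=1). Cache: [cow(c=1) ram(c=2) cat(c=2) ant(c=7)]
  16. access cat: HIT, count now 3. Cache: [cow(c=1) ram(c=2) cat(c=3) ant(c=7)]
  17. access cow: HIT, count now 2. Cache: [ram(c=2) cow(c=2) cat(c=3) ant(c=7)]
  18. access owl: MISS, evict ram(c=2). Cache: [owl(c=1) cow(c=2) cat(c=3) ant(c=7)]
  19. access owl: HIT, count now 2. Cache: [cow(c=2) owl(c=2) cat(c=3) ant(c=7)]
  20. access owl: HIT, count now 3. Cache: [cow(c=2) cat(c=3) owl(c=3) ant(c=7)]
  21. access owl: HIT, count now 4. Cache: [cow(c=2) cat(c=3) owl(c=4) ant(c=7)]
  22. access dog: MISS, evict cow(c=2). Cache: [dog(c=1) cat(c=3) owl(c=4) ant(c=7)]
  23. access owl: HIT, count now 5. Cache: [dog(c=1) cat(c=3) owl(c=5) ant(c=7)]
  24. access ant: HIT, count now 8. Cache: [dog(c=1) cat(c=3) owl(c=5) ant(c=8)]
  25. access ant: HIT, count now 9. Cache: [dog(c=1) cat(c=3) owl(c=5) ant(c=9)]
  26. access dog: HIT, count now 2. Cache: [dog(c=2) cat(c=3) owl(c=5) ant(c=9)]
  27. access ant: HIT, count now 10. Cache: [dog(c=2) cat(c=3) owl(c=5) ant(c=10)]
  28. access owl: HIT, count now 6. Cache: [dog(c=2) cat(c=3) owl(c=6) ant(c=10)]
  29. access ram: MISS, evict dog(c=2). Cache: [ram(c=1) cat(c=3) owl(c=6) ant(c=10)]
Total: 19 hits, 10 misses, 6 evictions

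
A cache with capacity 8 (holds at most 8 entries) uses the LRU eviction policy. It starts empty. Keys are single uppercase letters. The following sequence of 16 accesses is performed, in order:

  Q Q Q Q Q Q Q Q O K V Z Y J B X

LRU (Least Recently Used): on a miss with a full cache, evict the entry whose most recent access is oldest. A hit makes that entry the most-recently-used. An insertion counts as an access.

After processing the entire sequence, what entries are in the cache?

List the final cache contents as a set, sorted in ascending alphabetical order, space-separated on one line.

LRU simulation (capacity=8):
  1. access Q: MISS. Cache (LRU->MRU): [Q]
  2. access Q: HIT. Cache (LRU->MRU): [Q]
  3. access Q: HIT. Cache (LRU->MRU): [Q]
  4. access Q: HIT. Cache (LRU->MRU): [Q]
  5. access Q: HIT. Cache (LRU->MRU): [Q]
  6. access Q: HIT. Cache (LRU->MRU): [Q]
  7. access Q: HIT. Cache (LRU->MRU): [Q]
  8. access Q: HIT. Cache (LRU->MRU): [Q]
  9. access O: MISS. Cache (LRU->MRU): [Q O]
  10. access K: MISS. Cache (LRU->MRU): [Q O K]
  11. access V: MISS. Cache (LRU->MRU): [Q O K V]
  12. access Z: MISS. Cache (LRU->MRU): [Q O K V Z]
  13. access Y: MISS. Cache (LRU->MRU): [Q O K V Z Y]
  14. access J: MISS. Cache (LRU->MRU): [Q O K V Z Y J]
  15. access B: MISS. Cache (LRU->MRU): [Q O K V Z Y J B]
  16. access X: MISS, evict Q. Cache (LRU->MRU): [O K V Z Y J B X]
Total: 7 hits, 9 misses, 1 evictions

Answer: B J K O V X Y Z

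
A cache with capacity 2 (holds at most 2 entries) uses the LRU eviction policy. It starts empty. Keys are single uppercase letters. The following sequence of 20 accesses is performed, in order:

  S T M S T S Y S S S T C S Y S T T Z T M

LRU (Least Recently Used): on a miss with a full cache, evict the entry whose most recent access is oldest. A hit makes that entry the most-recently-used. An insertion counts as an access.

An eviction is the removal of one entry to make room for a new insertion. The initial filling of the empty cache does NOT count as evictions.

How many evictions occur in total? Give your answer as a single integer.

LRU simulation (capacity=2):
  1. access S: MISS. Cache (LRU->MRU): [S]
  2. access T: MISS. Cache (LRU->MRU): [S T]
  3. access M: MISS, evict S. Cache (LRU->MRU): [T M]
  4. access S: MISS, evict T. Cache (LRU->MRU): [M S]
  5. access T: MISS, evict M. Cache (LRU->MRU): [S T]
  6. access S: HIT. Cache (LRU->MRU): [T S]
  7. access Y: MISS, evict T. Cache (LRU->MRU): [S Y]
  8. access S: HIT. Cache (LRU->MRU): [Y S]
  9. access S: HIT. Cache (LRU->MRU): [Y S]
  10. access S: HIT. Cache (LRU->MRU): [Y S]
  11. access T: MISS, evict Y. Cache (LRU->MRU): [S T]
  12. access C: MISS, evict S. Cache (LRU->MRU): [T C]
  13. access S: MISS, evict T. Cache (LRU->MRU): [C S]
  14. access Y: MISS, evict C. Cache (LRU->MRU): [S Y]
  15. access S: HIT. Cache (LRU->MRU): [Y S]
  16. access T: MISS, evict Y. Cache (LRU->MRU): [S T]
  17. access T: HIT. Cache (LRU->MRU): [S T]
  18. access Z: MISS, evict S. Cache (LRU->MRU): [T Z]
  19. access T: HIT. Cache (LRU->MRU): [Z T]
  20. access M: MISS, evict Z. Cache (LRU->MRU): [T M]
Total: 7 hits, 13 misses, 11 evictions

Answer: 11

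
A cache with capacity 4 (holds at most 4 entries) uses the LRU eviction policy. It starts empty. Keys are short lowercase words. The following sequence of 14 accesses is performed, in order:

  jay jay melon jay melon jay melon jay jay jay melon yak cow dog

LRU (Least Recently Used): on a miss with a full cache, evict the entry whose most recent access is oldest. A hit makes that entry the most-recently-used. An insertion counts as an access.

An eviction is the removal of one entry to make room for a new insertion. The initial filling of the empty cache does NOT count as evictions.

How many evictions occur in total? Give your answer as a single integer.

LRU simulation (capacity=4):
  1. access jay: MISS. Cache (LRU->MRU): [jay]
  2. access jay: HIT. Cache (LRU->MRU): [jay]
  3. access melon: MISS. Cache (LRU->MRU): [jay melon]
  4. access jay: HIT. Cache (LRU->MRU): [melon jay]
  5. access melon: HIT. Cache (LRU->MRU): [jay melon]
  6. access jay: HIT. Cache (LRU->MRU): [melon jay]
  7. access melon: HIT. Cache (LRU->MRU): [jay melon]
  8. access jay: HIT. Cache (LRU->MRU): [melon jay]
  9. access jay: HIT. Cache (LRU->MRU): [melon jay]
  10. access jay: HIT. Cache (LRU->MRU): [melon jay]
  11. access melon: HIT. Cache (LRU->MRU): [jay melon]
  12. access yak: MISS. Cache (LRU->MRU): [jay melon yak]
  13. access cow: MISS. Cache (LRU->MRU): [jay melon yak cow]
  14. access dog: MISS, evict jay. Cache (LRU->MRU): [melon yak cow dog]
Total: 9 hits, 5 misses, 1 evictions

Answer: 1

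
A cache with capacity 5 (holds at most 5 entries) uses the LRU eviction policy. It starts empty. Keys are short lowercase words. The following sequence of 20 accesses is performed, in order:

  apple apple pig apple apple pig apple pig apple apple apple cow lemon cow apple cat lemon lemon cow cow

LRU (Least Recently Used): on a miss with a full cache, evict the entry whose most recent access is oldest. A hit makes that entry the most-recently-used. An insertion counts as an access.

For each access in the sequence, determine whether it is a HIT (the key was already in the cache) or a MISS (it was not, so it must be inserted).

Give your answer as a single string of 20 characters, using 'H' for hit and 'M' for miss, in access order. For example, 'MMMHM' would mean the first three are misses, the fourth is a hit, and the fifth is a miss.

Answer: MHMHHHHHHHHMMHHMHHHH

Derivation:
LRU simulation (capacity=5):
  1. access apple: MISS. Cache (LRU->MRU): [apple]
  2. access apple: HIT. Cache (LRU->MRU): [apple]
  3. access pig: MISS. Cache (LRU->MRU): [apple pig]
  4. access apple: HIT. Cache (LRU->MRU): [pig apple]
  5. access apple: HIT. Cache (LRU->MRU): [pig apple]
  6. access pig: HIT. Cache (LRU->MRU): [apple pig]
  7. access apple: HIT. Cache (LRU->MRU): [pig apple]
  8. access pig: HIT. Cache (LRU->MRU): [apple pig]
  9. access apple: HIT. Cache (LRU->MRU): [pig apple]
  10. access apple: HIT. Cache (LRU->MRU): [pig apple]
  11. access apple: HIT. Cache (LRU->MRU): [pig apple]
  12. access cow: MISS. Cache (LRU->MRU): [pig apple cow]
  13. access lemon: MISS. Cache (LRU->MRU): [pig apple cow lemon]
  14. access cow: HIT. Cache (LRU->MRU): [pig apple lemon cow]
  15. access apple: HIT. Cache (LRU->MRU): [pig lemon cow apple]
  16. access cat: MISS. Cache (LRU->MRU): [pig lemon cow apple cat]
  17. access lemon: HIT. Cache (LRU->MRU): [pig cow apple cat lemon]
  18. access lemon: HIT. Cache (LRU->MRU): [pig cow apple cat lemon]
  19. access cow: HIT. Cache (LRU->MRU): [pig apple cat lemon cow]
  20. access cow: HIT. Cache (LRU->MRU): [pig apple cat lemon cow]
Total: 15 hits, 5 misses, 0 evictions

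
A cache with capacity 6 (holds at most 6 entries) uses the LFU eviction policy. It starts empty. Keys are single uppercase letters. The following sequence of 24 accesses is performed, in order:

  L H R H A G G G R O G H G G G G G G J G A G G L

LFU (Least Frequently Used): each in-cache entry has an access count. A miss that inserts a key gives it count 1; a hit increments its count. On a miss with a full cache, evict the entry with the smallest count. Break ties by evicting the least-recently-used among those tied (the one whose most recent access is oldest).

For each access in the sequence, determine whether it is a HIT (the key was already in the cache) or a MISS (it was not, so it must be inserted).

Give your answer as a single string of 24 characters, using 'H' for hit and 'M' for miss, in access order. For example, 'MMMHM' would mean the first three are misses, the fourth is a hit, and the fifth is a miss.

Answer: MMMHMMHHHMHHHHHHHHMHHHHM

Derivation:
LFU simulation (capacity=6):
  1. access L: MISS. Cache: [L(c=1)]
  2. access H: MISS. Cache: [L(c=1) H(c=1)]
  3. access R: MISS. Cache: [L(c=1) H(c=1) R(c=1)]
  4. access H: HIT, count now 2. Cache: [L(c=1) R(c=1) H(c=2)]
  5. access A: MISS. Cache: [L(c=1) R(c=1) A(c=1) H(c=2)]
  6. access G: MISS. Cache: [L(c=1) R(c=1) A(c=1) G(c=1) H(c=2)]
  7. access G: HIT, count now 2. Cache: [L(c=1) R(c=1) A(c=1) H(c=2) G(c=2)]
  8. access G: HIT, count now 3. Cache: [L(c=1) R(c=1) A(c=1) H(c=2) G(c=3)]
  9. access R: HIT, count now 2. Cache: [L(c=1) A(c=1) H(c=2) R(c=2) G(c=3)]
  10. access O: MISS. Cache: [L(c=1) A(c=1) O(c=1) H(c=2) R(c=2) G(c=3)]
  11. access G: HIT, count now 4. Cache: [L(c=1) A(c=1) O(c=1) H(c=2) R(c=2) G(c=4)]
  12. access H: HIT, count now 3. Cache: [L(c=1) A(c=1) O(c=1) R(c=2) H(c=3) G(c=4)]
  13. access G: HIT, count now 5. Cache: [L(c=1) A(c=1) O(c=1) R(c=2) H(c=3) G(c=5)]
  14. access G: HIT, count now 6. Cache: [L(c=1) A(c=1) O(c=1) R(c=2) H(c=3) G(c=6)]
  15. access G: HIT, count now 7. Cache: [L(c=1) A(c=1) O(c=1) R(c=2) H(c=3) G(c=7)]
  16. access G: HIT, count now 8. Cache: [L(c=1) A(c=1) O(c=1) R(c=2) H(c=3) G(c=8)]
  17. access G: HIT, count now 9. Cache: [L(c=1) A(c=1) O(c=1) R(c=2) H(c=3) G(c=9)]
  18. access G: HIT, count now 10. Cache: [L(c=1) A(c=1) O(c=1) R(c=2) H(c=3) G(c=10)]
  19. access J: MISS, evict L(c=1). Cache: [A(c=1) O(c=1) J(c=1) R(c=2) H(c=3) G(c=10)]
  20. access G: HIT, count now 11. Cache: [A(c=1) O(c=1) J(c=1) R(c=2) H(c=3) G(c=11)]
  21. access A: HIT, count now 2. Cache: [O(c=1) J(c=1) R(c=2) A(c=2) H(c=3) G(c=11)]
  22. access G: HIT, count now 12. Cache: [O(c=1) J(c=1) R(c=2) A(c=2) H(c=3) G(c=12)]
  23. access G: HIT, count now 13. Cache: [O(c=1) J(c=1) R(c=2) A(c=2) H(c=3) G(c=13)]
  24. access L: MISS, evict O(c=1). Cache: [J(c=1) L(c=1) R(c=2) A(c=2) H(c=3) G(c=13)]
Total: 16 hits, 8 misses, 2 evictions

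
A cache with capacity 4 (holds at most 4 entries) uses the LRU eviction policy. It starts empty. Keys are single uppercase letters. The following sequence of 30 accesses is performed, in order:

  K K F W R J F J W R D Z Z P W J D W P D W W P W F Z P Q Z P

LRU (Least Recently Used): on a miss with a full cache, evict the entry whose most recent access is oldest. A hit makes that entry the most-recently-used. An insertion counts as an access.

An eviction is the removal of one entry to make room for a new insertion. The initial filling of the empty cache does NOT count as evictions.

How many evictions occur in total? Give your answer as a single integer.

LRU simulation (capacity=4):
  1. access K: MISS. Cache (LRU->MRU): [K]
  2. access K: HIT. Cache (LRU->MRU): [K]
  3. access F: MISS. Cache (LRU->MRU): [K F]
  4. access W: MISS. Cache (LRU->MRU): [K F W]
  5. access R: MISS. Cache (LRU->MRU): [K F W R]
  6. access J: MISS, evict K. Cache (LRU->MRU): [F W R J]
  7. access F: HIT. Cache (LRU->MRU): [W R J F]
  8. access J: HIT. Cache (LRU->MRU): [W R F J]
  9. access W: HIT. Cache (LRU->MRU): [R F J W]
  10. access R: HIT. Cache (LRU->MRU): [F J W R]
  11. access D: MISS, evict F. Cache (LRU->MRU): [J W R D]
  12. access Z: MISS, evict J. Cache (LRU->MRU): [W R D Z]
  13. access Z: HIT. Cache (LRU->MRU): [W R D Z]
  14. access P: MISS, evict W. Cache (LRU->MRU): [R D Z P]
  15. access W: MISS, evict R. Cache (LRU->MRU): [D Z P W]
  16. access J: MISS, evict D. Cache (LRU->MRU): [Z P W J]
  17. access D: MISS, evict Z. Cache (LRU->MRU): [P W J D]
  18. access W: HIT. Cache (LRU->MRU): [P J D W]
  19. access P: HIT. Cache (LRU->MRU): [J D W P]
  20. access D: HIT. Cache (LRU->MRU): [J W P D]
  21. access W: HIT. Cache (LRU->MRU): [J P D W]
  22. access W: HIT. Cache (LRU->MRU): [J P D W]
  23. access P: HIT. Cache (LRU->MRU): [J D W P]
  24. access W: HIT. Cache (LRU->MRU): [J D P W]
  25. access F: MISS, evict J. Cache (LRU->MRU): [D P W F]
  26. access Z: MISS, evict D. Cache (LRU->MRU): [P W F Z]
  27. access P: HIT. Cache (LRU->MRU): [W F Z P]
  28. access Q: MISS, evict W. Cache (LRU->MRU): [F Z P Q]
  29. access Z: HIT. Cache (LRU->MRU): [F P Q Z]
  30. access P: HIT. Cache (LRU->MRU): [F Q Z P]
Total: 16 hits, 14 misses, 10 evictions

Answer: 10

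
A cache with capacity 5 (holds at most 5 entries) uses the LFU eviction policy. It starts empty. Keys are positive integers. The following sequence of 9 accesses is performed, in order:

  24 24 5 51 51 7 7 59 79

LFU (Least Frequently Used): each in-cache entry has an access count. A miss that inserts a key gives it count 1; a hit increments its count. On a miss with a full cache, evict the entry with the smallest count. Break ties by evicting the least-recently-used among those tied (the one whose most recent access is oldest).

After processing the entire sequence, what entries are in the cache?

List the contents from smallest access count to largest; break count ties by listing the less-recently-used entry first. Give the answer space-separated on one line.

Answer: 59 79 24 51 7

Derivation:
LFU simulation (capacity=5):
  1. access 24: MISS. Cache: [24(c=1)]
  2. access 24: HIT, count now 2. Cache: [24(c=2)]
  3. access 5: MISS. Cache: [5(c=1) 24(c=2)]
  4. access 51: MISS. Cache: [5(c=1) 51(c=1) 24(c=2)]
  5. access 51: HIT, count now 2. Cache: [5(c=1) 24(c=2) 51(c=2)]
  6. access 7: MISS. Cache: [5(c=1) 7(c=1) 24(c=2) 51(c=2)]
  7. access 7: HIT, count now 2. Cache: [5(c=1) 24(c=2) 51(c=2) 7(c=2)]
  8. access 59: MISS. Cache: [5(c=1) 59(c=1) 24(c=2) 51(c=2) 7(c=2)]
  9. access 79: MISS, evict 5(c=1). Cache: [59(c=1) 79(c=1) 24(c=2) 51(c=2) 7(c=2)]
Total: 3 hits, 6 misses, 1 evictions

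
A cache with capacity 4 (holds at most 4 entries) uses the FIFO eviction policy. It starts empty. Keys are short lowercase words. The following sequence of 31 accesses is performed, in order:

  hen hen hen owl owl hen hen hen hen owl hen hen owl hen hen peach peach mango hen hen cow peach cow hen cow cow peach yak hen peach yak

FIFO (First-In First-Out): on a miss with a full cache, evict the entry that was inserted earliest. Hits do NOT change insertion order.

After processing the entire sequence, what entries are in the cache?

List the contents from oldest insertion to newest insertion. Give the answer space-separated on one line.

Answer: cow hen yak peach

Derivation:
FIFO simulation (capacity=4):
  1. access hen: MISS. Cache (old->new): [hen]
  2. access hen: HIT. Cache (old->new): [hen]
  3. access hen: HIT. Cache (old->new): [hen]
  4. access owl: MISS. Cache (old->new): [hen owl]
  5. access owl: HIT. Cache (old->new): [hen owl]
  6. access hen: HIT. Cache (old->new): [hen owl]
  7. access hen: HIT. Cache (old->new): [hen owl]
  8. access hen: HIT. Cache (old->new): [hen owl]
  9. access hen: HIT. Cache (old->new): [hen owl]
  10. access owl: HIT. Cache (old->new): [hen owl]
  11. access hen: HIT. Cache (old->new): [hen owl]
  12. access hen: HIT. Cache (old->new): [hen owl]
  13. access owl: HIT. Cache (old->new): [hen owl]
  14. access hen: HIT. Cache (old->new): [hen owl]
  15. access hen: HIT. Cache (old->new): [hen owl]
  16. access peach: MISS. Cache (old->new): [hen owl peach]
  17. access peach: HIT. Cache (old->new): [hen owl peach]
  18. access mango: MISS. Cache (old->new): [hen owl peach mango]
  19. access hen: HIT. Cache (old->new): [hen owl peach mango]
  20. access hen: HIT. Cache (old->new): [hen owl peach mango]
  21. access cow: MISS, evict hen. Cache (old->new): [owl peach mango cow]
  22. access peach: HIT. Cache (old->new): [owl peach mango cow]
  23. access cow: HIT. Cache (old->new): [owl peach mango cow]
  24. access hen: MISS, evict owl. Cache (old->new): [peach mango cow hen]
  25. access cow: HIT. Cache (old->new): [peach mango cow hen]
  26. access cow: HIT. Cache (old->new): [peach mango cow hen]
  27. access peach: HIT. Cache (old->new): [peach mango cow hen]
  28. access yak: MISS, evict peach. Cache (old->new): [mango cow hen yak]
  29. access hen: HIT. Cache (old->new): [mango cow hen yak]
  30. access peach: MISS, evict mango. Cache (old->new): [cow hen yak peach]
  31. access yak: HIT. Cache (old->new): [cow hen yak peach]
Total: 23 hits, 8 misses, 4 evictions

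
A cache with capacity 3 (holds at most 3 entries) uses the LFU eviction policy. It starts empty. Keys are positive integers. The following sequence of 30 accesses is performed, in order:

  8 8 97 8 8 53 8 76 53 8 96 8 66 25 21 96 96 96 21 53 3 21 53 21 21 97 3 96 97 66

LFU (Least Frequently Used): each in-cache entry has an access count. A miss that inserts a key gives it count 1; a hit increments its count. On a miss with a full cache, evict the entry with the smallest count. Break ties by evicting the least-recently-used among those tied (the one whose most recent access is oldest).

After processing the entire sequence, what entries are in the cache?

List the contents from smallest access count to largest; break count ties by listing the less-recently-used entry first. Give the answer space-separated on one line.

LFU simulation (capacity=3):
  1. access 8: MISS. Cache: [8(c=1)]
  2. access 8: HIT, count now 2. Cache: [8(c=2)]
  3. access 97: MISS. Cache: [97(c=1) 8(c=2)]
  4. access 8: HIT, count now 3. Cache: [97(c=1) 8(c=3)]
  5. access 8: HIT, count now 4. Cache: [97(c=1) 8(c=4)]
  6. access 53: MISS. Cache: [97(c=1) 53(c=1) 8(c=4)]
  7. access 8: HIT, count now 5. Cache: [97(c=1) 53(c=1) 8(c=5)]
  8. access 76: MISS, evict 97(c=1). Cache: [53(c=1) 76(c=1) 8(c=5)]
  9. access 53: HIT, count now 2. Cache: [76(c=1) 53(c=2) 8(c=5)]
  10. access 8: HIT, count now 6. Cache: [76(c=1) 53(c=2) 8(c=6)]
  11. access 96: MISS, evict 76(c=1). Cache: [96(c=1) 53(c=2) 8(c=6)]
  12. access 8: HIT, count now 7. Cache: [96(c=1) 53(c=2) 8(c=7)]
  13. access 66: MISS, evict 96(c=1). Cache: [66(c=1) 53(c=2) 8(c=7)]
  14. access 25: MISS, evict 66(c=1). Cache: [25(c=1) 53(c=2) 8(c=7)]
  15. access 21: MISS, evict 25(c=1). Cache: [21(c=1) 53(c=2) 8(c=7)]
  16. access 96: MISS, evict 21(c=1). Cache: [96(c=1) 53(c=2) 8(c=7)]
  17. access 96: HIT, count now 2. Cache: [53(c=2) 96(c=2) 8(c=7)]
  18. access 96: HIT, count now 3. Cache: [53(c=2) 96(c=3) 8(c=7)]
  19. access 21: MISS, evict 53(c=2). Cache: [21(c=1) 96(c=3) 8(c=7)]
  20. access 53: MISS, evict 21(c=1). Cache: [53(c=1) 96(c=3) 8(c=7)]
  21. access 3: MISS, evict 53(c=1). Cache: [3(c=1) 96(c=3) 8(c=7)]
  22. access 21: MISS, evict 3(c=1). Cache: [21(c=1) 96(c=3) 8(c=7)]
  23. access 53: MISS, evict 21(c=1). Cache: [53(c=1) 96(c=3) 8(c=7)]
  24. access 21: MISS, evict 53(c=1). Cache: [21(c=1) 96(c=3) 8(c=7)]
  25. access 21: HIT, count now 2. Cache: [21(c=2) 96(c=3) 8(c=7)]
  26. access 97: MISS, evict 21(c=2). Cache: [97(c=1) 96(c=3) 8(c=7)]
  27. access 3: MISS, evict 97(c=1). Cache: [3(c=1) 96(c=3) 8(c=7)]
  28. access 96: HIT, count now 4. Cache: [3(c=1) 96(c=4) 8(c=7)]
  29. access 97: MISS, evict 3(c=1). Cache: [97(c=1) 96(c=4) 8(c=7)]
  30. access 66: MISS, evict 97(c=1). Cache: [66(c=1) 96(c=4) 8(c=7)]
Total: 11 hits, 19 misses, 16 evictions

Answer: 66 96 8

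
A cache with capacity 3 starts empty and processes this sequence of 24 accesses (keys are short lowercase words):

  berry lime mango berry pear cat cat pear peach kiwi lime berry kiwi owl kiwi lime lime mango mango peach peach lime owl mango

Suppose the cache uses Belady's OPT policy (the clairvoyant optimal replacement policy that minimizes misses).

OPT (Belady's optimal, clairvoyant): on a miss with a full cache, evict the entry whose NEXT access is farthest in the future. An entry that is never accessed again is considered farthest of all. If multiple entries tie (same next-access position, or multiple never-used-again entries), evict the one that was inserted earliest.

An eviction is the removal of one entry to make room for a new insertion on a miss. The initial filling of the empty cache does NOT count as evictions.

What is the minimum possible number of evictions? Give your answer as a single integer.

OPT (Belady) simulation (capacity=3):
  1. access berry: MISS. Cache: [berry]
  2. access lime: MISS. Cache: [berry lime]
  3. access mango: MISS. Cache: [berry lime mango]
  4. access berry: HIT. Next use of berry: step 12. Cache: [berry lime mango]
  5. access pear: MISS, evict mango (next use: step 18). Cache: [berry lime pear]
  6. access cat: MISS, evict berry (next use: step 12). Cache: [lime pear cat]
  7. access cat: HIT. Next use of cat: never. Cache: [lime pear cat]
  8. access pear: HIT. Next use of pear: never. Cache: [lime pear cat]
  9. access peach: MISS, evict pear (next use: never). Cache: [lime cat peach]
  10. access kiwi: MISS, evict cat (next use: never). Cache: [lime peach kiwi]
  11. access lime: HIT. Next use of lime: step 16. Cache: [lime peach kiwi]
  12. access berry: MISS, evict peach (next use: step 20). Cache: [lime kiwi berry]
  13. access kiwi: HIT. Next use of kiwi: step 15. Cache: [lime kiwi berry]
  14. access owl: MISS, evict berry (next use: never). Cache: [lime kiwi owl]
  15. access kiwi: HIT. Next use of kiwi: never. Cache: [lime kiwi owl]
  16. access lime: HIT. Next use of lime: step 17. Cache: [lime kiwi owl]
  17. access lime: HIT. Next use of lime: step 22. Cache: [lime kiwi owl]
  18. access mango: MISS, evict kiwi (next use: never). Cache: [lime owl mango]
  19. access mango: HIT. Next use of mango: step 24. Cache: [lime owl mango]
  20. access peach: MISS, evict mango (next use: step 24). Cache: [lime owl peach]
  21. access peach: HIT. Next use of peach: never. Cache: [lime owl peach]
  22. access lime: HIT. Next use of lime: never. Cache: [lime owl peach]
  23. access owl: HIT. Next use of owl: never. Cache: [lime owl peach]
  24. access mango: MISS, evict lime (next use: never). Cache: [owl peach mango]
Total: 12 hits, 12 misses, 9 evictions

Answer: 9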